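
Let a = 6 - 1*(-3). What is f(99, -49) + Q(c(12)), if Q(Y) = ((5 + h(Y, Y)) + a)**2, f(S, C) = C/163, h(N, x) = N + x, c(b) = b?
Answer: 235323/163 ≈ 1443.7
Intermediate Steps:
a = 9 (a = 6 + 3 = 9)
f(S, C) = C/163 (f(S, C) = C*(1/163) = C/163)
Q(Y) = (14 + 2*Y)**2 (Q(Y) = ((5 + (Y + Y)) + 9)**2 = ((5 + 2*Y) + 9)**2 = (14 + 2*Y)**2)
f(99, -49) + Q(c(12)) = (1/163)*(-49) + 4*(7 + 12)**2 = -49/163 + 4*19**2 = -49/163 + 4*361 = -49/163 + 1444 = 235323/163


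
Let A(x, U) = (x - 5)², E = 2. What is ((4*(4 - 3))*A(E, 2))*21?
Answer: 756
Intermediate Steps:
A(x, U) = (-5 + x)²
((4*(4 - 3))*A(E, 2))*21 = ((4*(4 - 3))*(-5 + 2)²)*21 = ((4*1)*(-3)²)*21 = (4*9)*21 = 36*21 = 756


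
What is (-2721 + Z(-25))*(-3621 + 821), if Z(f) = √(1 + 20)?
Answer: 7618800 - 2800*√21 ≈ 7.6060e+6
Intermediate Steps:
Z(f) = √21
(-2721 + Z(-25))*(-3621 + 821) = (-2721 + √21)*(-3621 + 821) = (-2721 + √21)*(-2800) = 7618800 - 2800*√21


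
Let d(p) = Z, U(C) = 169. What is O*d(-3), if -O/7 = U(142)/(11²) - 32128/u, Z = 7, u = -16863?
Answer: -4287395/26499 ≈ -161.79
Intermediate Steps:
d(p) = 7
O = -612485/26499 (O = -7*(169/(11²) - 32128/(-16863)) = -7*(169/121 - 32128*(-1/16863)) = -7*(169*(1/121) + 32128/16863) = -7*(169/121 + 32128/16863) = -7*612485/185493 = -612485/26499 ≈ -23.114)
O*d(-3) = -612485/26499*7 = -4287395/26499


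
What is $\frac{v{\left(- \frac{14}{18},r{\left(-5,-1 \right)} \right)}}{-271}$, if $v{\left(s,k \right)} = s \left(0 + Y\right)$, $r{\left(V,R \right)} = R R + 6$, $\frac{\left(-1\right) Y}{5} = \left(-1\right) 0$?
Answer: $0$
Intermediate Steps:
$Y = 0$ ($Y = - 5 \left(\left(-1\right) 0\right) = \left(-5\right) 0 = 0$)
$r{\left(V,R \right)} = 6 + R^{2}$ ($r{\left(V,R \right)} = R^{2} + 6 = 6 + R^{2}$)
$v{\left(s,k \right)} = 0$ ($v{\left(s,k \right)} = s \left(0 + 0\right) = s 0 = 0$)
$\frac{v{\left(- \frac{14}{18},r{\left(-5,-1 \right)} \right)}}{-271} = \frac{0}{-271} = 0 \left(- \frac{1}{271}\right) = 0$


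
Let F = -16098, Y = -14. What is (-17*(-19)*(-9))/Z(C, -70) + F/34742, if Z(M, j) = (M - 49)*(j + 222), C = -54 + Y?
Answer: -541789/1806584 ≈ -0.29990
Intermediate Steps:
C = -68 (C = -54 - 14 = -68)
Z(M, j) = (-49 + M)*(222 + j)
(-17*(-19)*(-9))/Z(C, -70) + F/34742 = (-17*(-19)*(-9))/(-10878 - 49*(-70) + 222*(-68) - 68*(-70)) - 16098/34742 = (323*(-9))/(-10878 + 3430 - 15096 + 4760) - 16098*1/34742 = -2907/(-17784) - 8049/17371 = -2907*(-1/17784) - 8049/17371 = 17/104 - 8049/17371 = -541789/1806584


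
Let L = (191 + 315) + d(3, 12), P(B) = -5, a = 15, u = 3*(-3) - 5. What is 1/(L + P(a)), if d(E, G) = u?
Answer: 1/487 ≈ 0.0020534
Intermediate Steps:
u = -14 (u = -9 - 5 = -14)
d(E, G) = -14
L = 492 (L = (191 + 315) - 14 = 506 - 14 = 492)
1/(L + P(a)) = 1/(492 - 5) = 1/487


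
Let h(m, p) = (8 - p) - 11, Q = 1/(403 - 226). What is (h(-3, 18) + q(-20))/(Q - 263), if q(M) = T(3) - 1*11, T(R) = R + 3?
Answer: 2301/23275 ≈ 0.098861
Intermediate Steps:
T(R) = 3 + R
Q = 1/177 ≈ 0.0056497
h(m, p) = -3 - p
q(M) = -5 (q(M) = (3 + 3) - 1*11 = 6 - 11 = -5)
(h(-3, 18) + q(-20))/(Q - 263) = ((-3 - 1*18) - 5)/(1/177 - 263) = ((-3 - 18) - 5)/(-46550/177) = (-21 - 5)*(-177/46550) = -26*(-177/46550) = 2301/23275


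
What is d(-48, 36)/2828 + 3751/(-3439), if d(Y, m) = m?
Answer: -2621006/2431373 ≈ -1.0780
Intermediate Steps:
d(-48, 36)/2828 + 3751/(-3439) = 36/2828 + 3751/(-3439) = 36*(1/2828) + 3751*(-1/3439) = 9/707 - 3751/3439 = -2621006/2431373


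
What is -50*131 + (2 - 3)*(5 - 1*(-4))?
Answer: -6559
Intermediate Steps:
-50*131 + (2 - 3)*(5 - 1*(-4)) = -6550 - (5 + 4) = -6550 - 1*9 = -6550 - 9 = -6559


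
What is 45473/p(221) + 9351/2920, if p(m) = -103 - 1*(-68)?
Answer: -5298155/4088 ≈ -1296.0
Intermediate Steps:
p(m) = -35 (p(m) = -103 + 68 = -35)
45473/p(221) + 9351/2920 = 45473/(-35) + 9351/2920 = 45473*(-1/35) + 9351*(1/2920) = -45473/35 + 9351/2920 = -5298155/4088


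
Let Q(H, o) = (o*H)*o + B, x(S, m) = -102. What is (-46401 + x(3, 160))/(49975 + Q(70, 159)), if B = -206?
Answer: -46503/1819439 ≈ -0.025559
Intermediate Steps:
Q(H, o) = -206 + H*o² (Q(H, o) = (o*H)*o - 206 = (H*o)*o - 206 = H*o² - 206 = -206 + H*o²)
(-46401 + x(3, 160))/(49975 + Q(70, 159)) = (-46401 - 102)/(49975 + (-206 + 70*159²)) = -46503/(49975 + (-206 + 70*25281)) = -46503/(49975 + (-206 + 1769670)) = -46503/(49975 + 1769464) = -46503/1819439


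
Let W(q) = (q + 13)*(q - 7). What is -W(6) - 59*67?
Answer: -3934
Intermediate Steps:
W(q) = (-7 + q)*(13 + q) (W(q) = (13 + q)*(-7 + q) = (-7 + q)*(13 + q))
-W(6) - 59*67 = -(-91 + 6² + 6*6) - 59*67 = -(-91 + 36 + 36) - 3953 = -1*(-19) - 3953 = 19 - 3953 = -3934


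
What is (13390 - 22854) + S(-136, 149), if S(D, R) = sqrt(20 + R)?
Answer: -9451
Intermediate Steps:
(13390 - 22854) + S(-136, 149) = (13390 - 22854) + sqrt(20 + 149) = -9464 + sqrt(169) = -9464 + 13 = -9451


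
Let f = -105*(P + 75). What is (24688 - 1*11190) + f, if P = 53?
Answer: 58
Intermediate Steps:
f = -13440 (f = -105*(53 + 75) = -105*128 = -13440)
(24688 - 1*11190) + f = (24688 - 1*11190) - 13440 = (24688 - 11190) - 13440 = 13498 - 13440 = 58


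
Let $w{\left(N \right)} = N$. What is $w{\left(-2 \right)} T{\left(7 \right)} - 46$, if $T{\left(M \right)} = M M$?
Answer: $-144$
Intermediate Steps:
$T{\left(M \right)} = M^{2}$
$w{\left(-2 \right)} T{\left(7 \right)} - 46 = - 2 \cdot 7^{2} - 46 = \left(-2\right) 49 - 46 = -98 - 46 = -144$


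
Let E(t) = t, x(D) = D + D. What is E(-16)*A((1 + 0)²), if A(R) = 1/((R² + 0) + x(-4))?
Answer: 16/7 ≈ 2.2857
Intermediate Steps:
x(D) = 2*D
A(R) = 1/(-8 + R²) (A(R) = 1/((R² + 0) + 2*(-4)) = 1/(R² - 8) = 1/(-8 + R²))
E(-16)*A((1 + 0)²) = -16/(-8 + ((1 + 0)²)²) = -16/(-8 + (1²)²) = -16/(-8 + 1²) = -16/(-8 + 1) = -16/(-7) = -16*(-⅐) = 16/7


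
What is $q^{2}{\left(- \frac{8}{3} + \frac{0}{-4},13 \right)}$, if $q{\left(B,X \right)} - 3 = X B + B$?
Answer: $\frac{10609}{9} \approx 1178.8$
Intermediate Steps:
$q{\left(B,X \right)} = 3 + B + B X$ ($q{\left(B,X \right)} = 3 + \left(X B + B\right) = 3 + \left(B X + B\right) = 3 + \left(B + B X\right) = 3 + B + B X$)
$q^{2}{\left(- \frac{8}{3} + \frac{0}{-4},13 \right)} = \left(3 + \left(- \frac{8}{3} + \frac{0}{-4}\right) + \left(- \frac{8}{3} + \frac{0}{-4}\right) 13\right)^{2} = \left(3 + \left(\left(-8\right) \frac{1}{3} + 0 \left(- \frac{1}{4}\right)\right) + \left(\left(-8\right) \frac{1}{3} + 0 \left(- \frac{1}{4}\right)\right) 13\right)^{2} = \left(3 + \left(- \frac{8}{3} + 0\right) + \left(- \frac{8}{3} + 0\right) 13\right)^{2} = \left(3 - \frac{8}{3} - \frac{104}{3}\right)^{2} = \left(- \frac{103}{3}\right)^{2} = \frac{10609}{9}$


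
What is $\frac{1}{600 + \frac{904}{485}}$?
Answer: $\frac{485}{291904} \approx 0.0016615$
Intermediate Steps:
$\frac{1}{600 + \frac{904}{485}} = \frac{1}{\frac{291904}{485}} = \frac{485}{291904}$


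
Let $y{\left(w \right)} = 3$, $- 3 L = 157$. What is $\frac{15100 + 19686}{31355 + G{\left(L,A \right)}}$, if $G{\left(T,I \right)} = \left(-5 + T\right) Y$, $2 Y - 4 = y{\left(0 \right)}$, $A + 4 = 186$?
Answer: $\frac{104358}{93463} \approx 1.1166$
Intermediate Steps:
$L = - \frac{157}{3}$ ($L = \left(- \frac{1}{3}\right) 157 = - \frac{157}{3} \approx -52.333$)
$A = 182$ ($A = -4 + 186 = 182$)
$Y = \frac{7}{2}$ ($Y = 2 + \frac{1}{2} \cdot 3 = 2 + \frac{3}{2} = \frac{7}{2} \approx 3.5$)
$G{\left(T,I \right)} = - \frac{35}{2} + \frac{7 T}{2}$ ($G{\left(T,I \right)} = \left(-5 + T\right) \frac{7}{2} = - \frac{35}{2} + \frac{7 T}{2}$)
$\frac{15100 + 19686}{31355 + G{\left(L,A \right)}} = \frac{15100 + 19686}{31355 + \left(- \frac{35}{2} + \frac{7}{2} \left(- \frac{157}{3}\right)\right)} = \frac{34786}{31355 - \frac{602}{3}} = \frac{34786}{\frac{93463}{3}} = 34786 \cdot \frac{3}{93463} = \frac{104358}{93463}$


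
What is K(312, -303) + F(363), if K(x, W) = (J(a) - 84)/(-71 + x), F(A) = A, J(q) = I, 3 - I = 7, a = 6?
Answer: 87395/241 ≈ 362.63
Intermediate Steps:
I = -4 (I = 3 - 1*7 = 3 - 7 = -4)
J(q) = -4
K(x, W) = -88/(-71 + x) (K(x, W) = (-4 - 84)/(-71 + x) = -88/(-71 + x))
K(312, -303) + F(363) = -88/(-71 + 312) + 363 = -88/241 + 363 = 87395/241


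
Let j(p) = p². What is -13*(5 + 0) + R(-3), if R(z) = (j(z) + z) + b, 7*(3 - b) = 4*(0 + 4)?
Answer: -408/7 ≈ -58.286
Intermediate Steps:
b = 5/7 (b = 3 - 4*(0 + 4)/7 = 3 - 4*4/7 = 3 - ⅐*16 = 3 - 16/7 = 5/7 ≈ 0.71429)
R(z) = 5/7 + z + z² (R(z) = (z² + z) + 5/7 = (z + z²) + 5/7 = 5/7 + z + z²)
-13*(5 + 0) + R(-3) = -13*(5 + 0) + (5/7 - 3 + (-3)²) = -13*5 + (5/7 - 3 + 9) = -65 + 47/7 = -408/7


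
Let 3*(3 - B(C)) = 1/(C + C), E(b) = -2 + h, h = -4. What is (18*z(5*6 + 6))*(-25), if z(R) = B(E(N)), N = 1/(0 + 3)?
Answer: -2725/2 ≈ -1362.5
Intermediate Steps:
N = 1/3 ≈ 0.33333
E(b) = -6 (E(b) = -2 - 4 = -6)
B(C) = 3 - 1/(6*C) (B(C) = 3 - 1/(3*(C + C)) = 3 - 1/(2*C)/3 = 3 - 1/(6*C))
z(R) = 109/36 (z(R) = 3 - 1/6/(-6) = 3 - 1/6*(-1/6) = 3 + 1/36 = 109/36)
(18*z(5*6 + 6))*(-25) = (18*(109/36))*(-25) = (109/2)*(-25) = -2725/2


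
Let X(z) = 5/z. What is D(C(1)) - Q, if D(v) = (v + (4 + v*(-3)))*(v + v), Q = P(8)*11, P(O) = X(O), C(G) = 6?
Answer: -823/8 ≈ -102.88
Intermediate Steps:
P(O) = 5/O
Q = 55/8 (Q = (5/8)*11 = 55/8 ≈ 6.8750)
D(v) = 2*v*(4 - 2*v) (D(v) = (v + (4 - 3*v))*(2*v) = (4 - 2*v)*(2*v) = 2*v*(4 - 2*v))
D(C(1)) - Q = 4*6*(2 - 1*6) - 1*55/8 = 4*6*(2 - 6) - 55/8 = 4*6*(-4) - 55/8 = -96 - 55/8 = -823/8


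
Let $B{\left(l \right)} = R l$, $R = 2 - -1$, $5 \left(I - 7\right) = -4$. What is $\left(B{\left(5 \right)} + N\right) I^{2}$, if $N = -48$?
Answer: $- \frac{31713}{25} \approx -1268.5$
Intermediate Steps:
$I = \frac{31}{5}$ ($I = 7 + \frac{1}{5} \left(-4\right) = 7 - \frac{4}{5} = \frac{31}{5} \approx 6.2$)
$R = 3$ ($R = 2 + 1 = 3$)
$B{\left(l \right)} = 3 l$
$\left(B{\left(5 \right)} + N\right) I^{2} = \left(3 \cdot 5 - 48\right) \left(\frac{31}{5}\right)^{2} = \left(15 - 48\right) \frac{961}{25} = \left(-33\right) \frac{961}{25} = - \frac{31713}{25}$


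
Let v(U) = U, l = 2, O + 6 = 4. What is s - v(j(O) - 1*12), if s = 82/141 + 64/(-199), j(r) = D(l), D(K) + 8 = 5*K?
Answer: 287884/28059 ≈ 10.260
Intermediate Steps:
O = -2 (O = -6 + 4 = -2)
D(K) = -8 + 5*K
j(r) = 2 (j(r) = -8 + 5*2 = -8 + 10 = 2)
s = 7294/28059 (s = 82*(1/141) + 64*(-1/199) = 82/141 - 64/199 = 7294/28059 ≈ 0.25995)
s - v(j(O) - 1*12) = 7294/28059 - (2 - 1*12) = 7294/28059 - (2 - 12) = 7294/28059 - 1*(-10) = 7294/28059 + 10 = 287884/28059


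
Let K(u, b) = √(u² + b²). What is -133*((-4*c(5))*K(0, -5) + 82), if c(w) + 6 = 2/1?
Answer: -21546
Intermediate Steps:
K(u, b) = √(b² + u²)
c(w) = -4 (c(w) = -6 + 2/1 = -6 + 2*1 = -6 + 2 = -4)
-133*((-4*c(5))*K(0, -5) + 82) = -133*((-4*(-4))*√((-5)² + 0²) + 82) = -133*(16*√(25 + 0) + 82) = -133*(16*√25 + 82) = -133*(16*5 + 82) = -133*(80 + 82) = -133*162 = -21546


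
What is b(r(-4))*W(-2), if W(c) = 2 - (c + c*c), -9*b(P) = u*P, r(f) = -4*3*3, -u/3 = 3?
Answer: 0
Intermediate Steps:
u = -9 (u = -3*3 = -9)
r(f) = -36 (r(f) = -12*3 = -36)
b(P) = P (b(P) = -(-1)*P = P)
W(c) = 2 - c - c**2 (W(c) = 2 - (c + c**2) = 2 + (-c - c**2) = 2 - c - c**2)
b(r(-4))*W(-2) = -36*(2 - 1*(-2) - 1*(-2)**2) = -36*(2 + 2 - 1*4) = -36*(2 + 2 - 4) = -36*0 = 0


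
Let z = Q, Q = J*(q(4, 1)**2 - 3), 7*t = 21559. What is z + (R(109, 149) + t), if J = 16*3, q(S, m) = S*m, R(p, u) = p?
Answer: 26690/7 ≈ 3812.9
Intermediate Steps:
t = 21559/7 (t = (1/7)*21559 = 21559/7 ≈ 3079.9)
J = 48
Q = 624 (Q = 48*((4*1)**2 - 3) = 48*(4**2 - 3) = 48*(16 - 3) = 48*13 = 624)
z = 624
z + (R(109, 149) + t) = 624 + (109 + 21559/7) = 624 + 22322/7 = 26690/7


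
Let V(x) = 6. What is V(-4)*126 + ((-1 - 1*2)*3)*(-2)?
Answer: 774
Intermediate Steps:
V(-4)*126 + ((-1 - 1*2)*3)*(-2) = 6*126 + ((-1 - 1*2)*3)*(-2) = 756 + ((-1 - 2)*3)*(-2) = 756 - 3*3*(-2) = 756 - 9*(-2) = 756 + 18 = 774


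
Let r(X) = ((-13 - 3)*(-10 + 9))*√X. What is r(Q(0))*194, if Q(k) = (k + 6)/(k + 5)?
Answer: 3104*√30/5 ≈ 3400.3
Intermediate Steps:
Q(k) = (6 + k)/(5 + k)
r(X) = 16*√X (r(X) = (-16*(-1))*√X = 16*√X)
r(Q(0))*194 = (16*√((6 + 0)/(5 + 0)))*194 = (16*√(6/5))*194 = (16*(√30/5))*194 = (16*√30/5)*194 = 3104*√30/5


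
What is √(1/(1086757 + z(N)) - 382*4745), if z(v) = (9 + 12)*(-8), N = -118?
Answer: I*√2140080885352168801/1086589 ≈ 1346.3*I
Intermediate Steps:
z(v) = -168 (z(v) = 21*(-8) = -168)
√(1/(1086757 + z(N)) - 382*4745) = √(1/(1086757 - 168) - 382*4745) = √(1/1086589 - 1812590) = √(-1969540355509/1086589) = I*√2140080885352168801/1086589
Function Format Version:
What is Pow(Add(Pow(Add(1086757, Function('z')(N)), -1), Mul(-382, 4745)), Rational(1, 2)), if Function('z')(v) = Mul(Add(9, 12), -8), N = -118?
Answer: Mul(Rational(1, 1086589), I, Pow(2140080885352168801, Rational(1, 2))) ≈ Mul(1346.3, I)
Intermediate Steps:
Function('z')(v) = -168 (Function('z')(v) = Mul(21, -8) = -168)
Pow(Add(Pow(Add(1086757, Function('z')(N)), -1), Mul(-382, 4745)), Rational(1, 2)) = Pow(Add(Pow(Add(1086757, -168), -1), Mul(-382, 4745)), Rational(1, 2)) = Pow(Add(Pow(1086589, -1), -1812590), Rational(1, 2)) = Pow(Add(Rational(1, 1086589), -1812590), Rational(1, 2)) = Pow(Rational(-1969540355509, 1086589), Rational(1, 2)) = Mul(Rational(1, 1086589), I, Pow(2140080885352168801, Rational(1, 2)))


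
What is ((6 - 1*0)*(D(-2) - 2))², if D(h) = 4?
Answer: 144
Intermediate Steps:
((6 - 1*0)*(D(-2) - 2))² = ((6 - 1*0)*(4 - 2))² = ((6 + 0)*2)² = (6*2)² = 12² = 144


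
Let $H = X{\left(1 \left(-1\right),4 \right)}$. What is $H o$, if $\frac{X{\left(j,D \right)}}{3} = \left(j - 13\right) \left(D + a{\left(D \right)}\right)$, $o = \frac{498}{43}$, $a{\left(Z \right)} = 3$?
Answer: $- \frac{146412}{43} \approx -3404.9$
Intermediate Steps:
$o = \frac{498}{43}$ ($o = 498 \cdot \frac{1}{43} = \frac{498}{43} \approx 11.581$)
$X{\left(j,D \right)} = 3 \left(-13 + j\right) \left(3 + D\right)$ ($X{\left(j,D \right)} = 3 \left(j - 13\right) \left(D + 3\right) = 3 \left(-13 + j\right) \left(3 + D\right)$)
$H = -294$ ($H = -117 - 156 + 9 \cdot 1 \left(-1\right) + 3 \cdot 4 \cdot 1 \left(-1\right) = -117 - 156 + 9 \left(-1\right) + 3 \cdot 4 \left(-1\right) = -117 - 156 - 9 - 12 = -294$)
$H o = \left(-294\right) \frac{498}{43} = - \frac{146412}{43}$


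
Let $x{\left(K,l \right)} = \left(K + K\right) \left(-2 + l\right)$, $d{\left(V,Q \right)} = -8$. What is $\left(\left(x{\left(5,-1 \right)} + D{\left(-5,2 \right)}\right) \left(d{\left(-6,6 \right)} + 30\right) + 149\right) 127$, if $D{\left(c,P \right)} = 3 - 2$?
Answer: $-62103$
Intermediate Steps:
$x{\left(K,l \right)} = 2 K \left(-2 + l\right)$
$D{\left(c,P \right)} = 1$ ($D{\left(c,P \right)} = 3 - 2 = 1$)
$\left(\left(x{\left(5,-1 \right)} + D{\left(-5,2 \right)}\right) \left(d{\left(-6,6 \right)} + 30\right) + 149\right) 127 = \left(\left(2 \cdot 5 \left(-2 - 1\right) + 1\right) \left(-8 + 30\right) + 149\right) 127 = \left(\left(2 \cdot 5 \left(-3\right) + 1\right) 22 + 149\right) 127 = \left(\left(-30 + 1\right) 22 + 149\right) 127 = \left(\left(-29\right) 22 + 149\right) 127 = \left(-638 + 149\right) 127 = \left(-489\right) 127 = -62103$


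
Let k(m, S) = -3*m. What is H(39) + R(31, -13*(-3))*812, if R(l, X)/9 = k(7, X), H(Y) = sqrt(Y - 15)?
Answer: -153468 + 2*sqrt(6) ≈ -1.5346e+5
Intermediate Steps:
H(Y) = sqrt(-15 + Y)
R(l, X) = -189 (R(l, X) = 9*(-3*7) = 9*(-21) = -189)
H(39) + R(31, -13*(-3))*812 = sqrt(-15 + 39) - 189*812 = sqrt(24) - 153468 = 2*sqrt(6) - 153468 = -153468 + 2*sqrt(6)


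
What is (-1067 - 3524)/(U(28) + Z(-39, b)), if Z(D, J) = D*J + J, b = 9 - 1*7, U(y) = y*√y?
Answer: -87229/4044 - 32137*√7/2022 ≈ -63.621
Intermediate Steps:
U(y) = y^(3/2)
b = 2 (b = 9 - 7 = 2)
Z(D, J) = J + D*J
(-1067 - 3524)/(U(28) + Z(-39, b)) = (-1067 - 3524)/(28^(3/2) + 2*(1 - 39)) = -4591/(56*√7 + 2*(-38)) = -4591/(56*√7 - 76) = -4591/(-76 + 56*√7)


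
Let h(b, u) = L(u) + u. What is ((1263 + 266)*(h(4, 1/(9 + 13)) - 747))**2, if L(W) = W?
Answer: 1304218816576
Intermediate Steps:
h(b, u) = 2*u (h(b, u) = u + u = 2*u)
((1263 + 266)*(h(4, 1/(9 + 13)) - 747))**2 = ((1263 + 266)*(2/(9 + 13) - 747))**2 = (1529*(2/22 - 747))**2 = (1529*(2*(1/22) - 747))**2 = (1529*(1/11 - 747))**2 = (1529*(-8216/11))**2 = (-1142024)**2 = 1304218816576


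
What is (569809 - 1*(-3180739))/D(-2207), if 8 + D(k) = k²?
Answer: 3750548/4870841 ≈ 0.77000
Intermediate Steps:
D(k) = -8 + k²
(569809 - 1*(-3180739))/D(-2207) = (569809 - 1*(-3180739))/(-8 + (-2207)²) = (569809 + 3180739)/(-8 + 4870849) = 3750548/4870841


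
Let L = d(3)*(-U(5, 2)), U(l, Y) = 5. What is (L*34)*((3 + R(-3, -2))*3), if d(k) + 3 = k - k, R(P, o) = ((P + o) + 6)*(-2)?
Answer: 1530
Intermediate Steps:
R(P, o) = -12 - 2*P - 2*o (R(P, o) = (6 + P + o)*(-2) = -12 - 2*P - 2*o)
d(k) = -3 (d(k) = -3 + (k - k) = -3 + 0 = -3)
L = 15 (L = -(-3)*5 = -3*(-5) = 15)
(L*34)*((3 + R(-3, -2))*3) = (15*34)*((3 + (-12 - 2*(-3) - 2*(-2)))*3) = 510*((3 + (-12 + 6 + 4))*3) = 510*((3 - 2)*3) = 510*(1*3) = 510*3 = 1530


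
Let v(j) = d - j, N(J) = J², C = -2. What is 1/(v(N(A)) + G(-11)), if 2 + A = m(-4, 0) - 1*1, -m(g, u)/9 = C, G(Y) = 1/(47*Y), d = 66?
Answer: -517/82204 ≈ -0.0062892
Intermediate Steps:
G(Y) = 1/(47*Y)
m(g, u) = 18 (m(g, u) = -9*(-2) = 18)
A = 15 (A = -2 + (18 - 1*1) = -2 + (18 - 1) = -2 + 17 = 15)
v(j) = 66 - j
1/(v(N(A)) + G(-11)) = 1/((66 - 1*15²) + (1/47)/(-11)) = 1/((66 - 1*225) + (1/47)*(-1/11)) = 1/((66 - 225) - 1/517) = 1/(-159 - 1/517) = 1/(-82204/517) = -517/82204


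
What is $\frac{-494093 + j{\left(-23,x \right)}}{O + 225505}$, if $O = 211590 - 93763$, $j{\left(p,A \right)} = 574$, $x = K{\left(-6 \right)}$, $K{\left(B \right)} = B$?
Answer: $- \frac{493519}{343332} \approx -1.4374$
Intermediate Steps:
$x = -6$
$O = 117827$ ($O = 211590 - 93763 = 117827$)
$\frac{-494093 + j{\left(-23,x \right)}}{O + 225505} = \frac{-494093 + 574}{117827 + 225505} = - \frac{493519}{343332}$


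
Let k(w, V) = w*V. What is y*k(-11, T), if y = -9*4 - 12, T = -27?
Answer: -14256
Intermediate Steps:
k(w, V) = V*w
y = -48 (y = -36 - 12 = -48)
y*k(-11, T) = -(-1296)*(-11) = -48*297 = -14256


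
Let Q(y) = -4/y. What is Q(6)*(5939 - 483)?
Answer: -10912/3 ≈ -3637.3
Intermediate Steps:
Q(6)*(5939 - 483) = (-4/6)*(5939 - 483) = -4*1/6*5456 = -2/3*5456 = -10912/3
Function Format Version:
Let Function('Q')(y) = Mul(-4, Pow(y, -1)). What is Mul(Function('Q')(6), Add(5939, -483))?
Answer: Rational(-10912, 3) ≈ -3637.3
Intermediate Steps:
Mul(Function('Q')(6), Add(5939, -483)) = Mul(Mul(-4, Pow(6, -1)), Add(5939, -483)) = Mul(Mul(-4, Rational(1, 6)), 5456) = Mul(Rational(-2, 3), 5456) = Rational(-10912, 3)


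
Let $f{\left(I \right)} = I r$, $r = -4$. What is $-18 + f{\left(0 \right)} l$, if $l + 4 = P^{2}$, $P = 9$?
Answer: $-18$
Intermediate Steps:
$l = 77$ ($l = -4 + 9^{2} = -4 + 81 = 77$)
$f{\left(I \right)} = - 4 I$ ($f{\left(I \right)} = I \left(-4\right) = - 4 I$)
$-18 + f{\left(0 \right)} l = -18 + \left(-4\right) 0 \cdot 77 = -18 + 0 \cdot 77 = -18 + 0 = -18$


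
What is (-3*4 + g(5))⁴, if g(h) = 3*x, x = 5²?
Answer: 15752961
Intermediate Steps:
x = 25
g(h) = 75 (g(h) = 3*25 = 75)
(-3*4 + g(5))⁴ = (-3*4 + 75)⁴ = (-12 + 75)⁴ = 63⁴ = 15752961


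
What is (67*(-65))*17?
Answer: -74035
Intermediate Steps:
(67*(-65))*17 = -4355*17 = -74035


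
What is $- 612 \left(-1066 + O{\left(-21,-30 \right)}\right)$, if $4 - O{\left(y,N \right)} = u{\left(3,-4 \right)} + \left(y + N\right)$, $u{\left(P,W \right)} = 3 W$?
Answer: $611388$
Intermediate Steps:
$O{\left(y,N \right)} = 16 - N - y$ ($O{\left(y,N \right)} = 4 - \left(3 \left(-4\right) + \left(y + N\right)\right) = 4 - \left(-12 + \left(N + y\right)\right) = 4 - \left(-12 + N + y\right) = 16 - N - y$)
$- 612 \left(-1066 + O{\left(-21,-30 \right)}\right) = - 612 \left(-1066 - -67\right) = - 612 \left(-1066 + \left(16 + 30 + 21\right)\right) = - 612 \left(-1066 + 67\right) = \left(-612\right) \left(-999\right) = 611388$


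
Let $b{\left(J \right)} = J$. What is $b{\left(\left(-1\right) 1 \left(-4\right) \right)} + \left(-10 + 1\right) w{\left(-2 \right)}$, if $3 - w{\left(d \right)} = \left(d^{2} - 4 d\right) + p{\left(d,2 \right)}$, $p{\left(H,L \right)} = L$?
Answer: $103$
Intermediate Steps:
$w{\left(d \right)} = 1 - d^{2} + 4 d$ ($w{\left(d \right)} = 3 - \left(\left(d^{2} - 4 d\right) + 2\right) = 3 - \left(2 + d^{2} - 4 d\right) = 1 - d^{2} + 4 d$)
$b{\left(\left(-1\right) 1 \left(-4\right) \right)} + \left(-10 + 1\right) w{\left(-2 \right)} = \left(-1\right) 1 \left(-4\right) + \left(-10 + 1\right) \left(1 - \left(-2\right)^{2} + 4 \left(-2\right)\right) = \left(-1\right) \left(-4\right) - 9 \left(1 - 4 - 8\right) = 4 - 9 \left(1 - 4 - 8\right) = 4 - -99 = 4 + 99 = 103$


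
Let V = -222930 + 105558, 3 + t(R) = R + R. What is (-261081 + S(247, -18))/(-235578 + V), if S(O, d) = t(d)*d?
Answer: 86793/117650 ≈ 0.73772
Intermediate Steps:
t(R) = -3 + 2*R (t(R) = -3 + (R + R) = -3 + 2*R)
S(O, d) = d*(-3 + 2*d) (S(O, d) = (-3 + 2*d)*d = d*(-3 + 2*d))
V = -117372
(-261081 + S(247, -18))/(-235578 + V) = (-261081 - 18*(-3 + 2*(-18)))/(-235578 - 117372) = (-261081 - 18*(-3 - 36))/(-352950) = (-261081 - 18*(-39))*(-1/352950) = (-261081 + 702)*(-1/352950) = -260379*(-1/352950) = 86793/117650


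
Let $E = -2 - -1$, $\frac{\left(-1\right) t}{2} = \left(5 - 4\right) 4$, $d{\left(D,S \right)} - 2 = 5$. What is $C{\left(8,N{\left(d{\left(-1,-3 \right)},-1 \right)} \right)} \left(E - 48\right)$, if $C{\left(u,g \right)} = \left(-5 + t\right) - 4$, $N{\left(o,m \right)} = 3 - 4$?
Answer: $833$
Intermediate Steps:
$d{\left(D,S \right)} = 7$ ($d{\left(D,S \right)} = 2 + 5 = 7$)
$t = -8$ ($t = - 2 \left(5 - 4\right) 4 = - 2 \cdot 1 \cdot 4 = \left(-2\right) 4 = -8$)
$N{\left(o,m \right)} = -1$
$E = -1$ ($E = -2 + 1 = -1$)
$C{\left(u,g \right)} = -17$ ($C{\left(u,g \right)} = \left(-5 - 8\right) - 4 = -13 - 4 = -17$)
$C{\left(8,N{\left(d{\left(-1,-3 \right)},-1 \right)} \right)} \left(E - 48\right) = - 17 \left(-1 - 48\right) = \left(-17\right) \left(-49\right) = 833$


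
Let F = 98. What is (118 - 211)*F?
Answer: -9114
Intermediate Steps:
(118 - 211)*F = (118 - 211)*98 = -93*98 = -9114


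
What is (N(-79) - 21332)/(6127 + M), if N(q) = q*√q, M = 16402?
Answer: -21332/22529 - 79*I*√79/22529 ≈ -0.94687 - 0.031167*I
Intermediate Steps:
N(q) = q^(3/2)
(N(-79) - 21332)/(6127 + M) = ((-79)^(3/2) - 21332)/(6127 + 16402) = (-79*I*√79 - 21332)/22529 = (-21332 - 79*I*√79)*(1/22529) = -21332/22529 - 79*I*√79/22529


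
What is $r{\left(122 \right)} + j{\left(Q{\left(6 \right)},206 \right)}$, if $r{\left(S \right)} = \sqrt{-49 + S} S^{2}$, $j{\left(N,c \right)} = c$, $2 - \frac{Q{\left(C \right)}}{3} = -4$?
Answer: $206 + 14884 \sqrt{73} \approx 1.2738 \cdot 10^{5}$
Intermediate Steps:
$Q{\left(C \right)} = 18$ ($Q{\left(C \right)} = 6 - -12 = 6 + 12 = 18$)
$r{\left(S \right)} = S^{2} \sqrt{-49 + S}$
$r{\left(122 \right)} + j{\left(Q{\left(6 \right)},206 \right)} = 122^{2} \sqrt{-49 + 122} + 206 = 14884 \sqrt{73} + 206 = 206 + 14884 \sqrt{73}$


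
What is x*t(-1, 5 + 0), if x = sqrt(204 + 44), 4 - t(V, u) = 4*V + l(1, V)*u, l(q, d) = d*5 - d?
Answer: 56*sqrt(62) ≈ 440.94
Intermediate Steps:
l(q, d) = 4*d (l(q, d) = 5*d - d = 4*d)
t(V, u) = 4 - 4*V - 4*V*u (t(V, u) = 4 - (4*V + (4*V)*u) = 4 - (4*V + 4*V*u) = 4 + (-4*V - 4*V*u) = 4 - 4*V - 4*V*u)
x = 2*sqrt(62) (x = sqrt(248) = 2*sqrt(62) ≈ 15.748)
x*t(-1, 5 + 0) = (2*sqrt(62))*(4 - 4*(-1) - 4*(-1)*(5 + 0)) = (2*sqrt(62))*(4 + 4 - 4*(-1)*5) = (2*sqrt(62))*(4 + 4 + 20) = (2*sqrt(62))*28 = 56*sqrt(62)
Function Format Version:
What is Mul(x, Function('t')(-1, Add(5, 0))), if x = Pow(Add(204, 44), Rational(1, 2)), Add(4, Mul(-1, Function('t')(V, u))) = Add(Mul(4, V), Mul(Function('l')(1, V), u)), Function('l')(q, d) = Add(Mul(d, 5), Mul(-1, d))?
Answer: Mul(56, Pow(62, Rational(1, 2))) ≈ 440.94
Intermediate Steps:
Function('l')(q, d) = Mul(4, d) (Function('l')(q, d) = Add(Mul(5, d), Mul(-1, d)) = Mul(4, d))
Function('t')(V, u) = Add(4, Mul(-4, V), Mul(-4, V, u)) (Function('t')(V, u) = Add(4, Mul(-1, Add(Mul(4, V), Mul(Mul(4, V), u)))) = Add(4, Mul(-1, Add(Mul(4, V), Mul(4, V, u)))) = Add(4, Add(Mul(-4, V), Mul(-4, V, u))) = Add(4, Mul(-4, V), Mul(-4, V, u)))
x = Mul(2, Pow(62, Rational(1, 2))) (x = Pow(248, Rational(1, 2)) = Mul(2, Pow(62, Rational(1, 2))) ≈ 15.748)
Mul(x, Function('t')(-1, Add(5, 0))) = Mul(Mul(2, Pow(62, Rational(1, 2))), Add(4, Mul(-4, -1), Mul(-4, -1, Add(5, 0)))) = Mul(Mul(2, Pow(62, Rational(1, 2))), Add(4, 4, Mul(-4, -1, 5))) = Mul(Mul(2, Pow(62, Rational(1, 2))), Add(4, 4, 20)) = Mul(Mul(2, Pow(62, Rational(1, 2))), 28) = Mul(56, Pow(62, Rational(1, 2)))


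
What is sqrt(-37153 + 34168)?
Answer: I*sqrt(2985) ≈ 54.635*I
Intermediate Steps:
sqrt(-37153 + 34168) = sqrt(-2985) = I*sqrt(2985)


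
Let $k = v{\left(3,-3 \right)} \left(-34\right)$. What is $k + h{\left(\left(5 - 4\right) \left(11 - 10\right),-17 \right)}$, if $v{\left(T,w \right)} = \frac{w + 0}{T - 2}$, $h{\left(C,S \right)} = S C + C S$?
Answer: $68$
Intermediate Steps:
$h{\left(C,S \right)} = 2 C S$ ($h{\left(C,S \right)} = C S + C S = 2 C S$)
$v{\left(T,w \right)} = \frac{w}{-2 + T}$
$k = 102$ ($k = - \frac{3}{-2 + 3} \left(-34\right) = - \frac{3}{1} \left(-34\right) = \left(-3\right) 1 \left(-34\right) = \left(-3\right) \left(-34\right) = 102$)
$k + h{\left(\left(5 - 4\right) \left(11 - 10\right),-17 \right)} = 102 + 2 \left(5 - 4\right) \left(11 - 10\right) \left(-17\right) = 102 + 2 \cdot 1 \cdot 1 \left(-17\right) = 102 + 2 \cdot 1 \left(-17\right) = 102 - 34 = 68$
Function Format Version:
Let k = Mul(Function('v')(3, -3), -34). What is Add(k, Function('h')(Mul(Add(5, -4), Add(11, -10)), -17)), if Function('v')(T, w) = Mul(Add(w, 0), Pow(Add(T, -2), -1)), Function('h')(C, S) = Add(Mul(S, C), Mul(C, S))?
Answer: 68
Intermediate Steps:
Function('h')(C, S) = Mul(2, C, S) (Function('h')(C, S) = Add(Mul(C, S), Mul(C, S)) = Mul(2, C, S))
Function('v')(T, w) = Mul(w, Pow(Add(-2, T), -1))
k = 102 (k = Mul(Mul(-3, Pow(Add(-2, 3), -1)), -34) = Mul(Mul(-3, Pow(1, -1)), -34) = Mul(Mul(-3, 1), -34) = Mul(-3, -34) = 102)
Add(k, Function('h')(Mul(Add(5, -4), Add(11, -10)), -17)) = Add(102, Mul(2, Mul(Add(5, -4), Add(11, -10)), -17)) = Add(102, Mul(2, Mul(1, 1), -17)) = Add(102, Mul(2, 1, -17)) = Add(102, -34) = 68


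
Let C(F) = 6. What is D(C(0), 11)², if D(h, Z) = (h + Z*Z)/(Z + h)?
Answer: 16129/289 ≈ 55.810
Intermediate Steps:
D(h, Z) = (h + Z²)/(Z + h)
D(C(0), 11)² = ((6 + 11²)/(11 + 6))² = ((6 + 121)/17)² = ((1/17)*127)² = (127/17)² = 16129/289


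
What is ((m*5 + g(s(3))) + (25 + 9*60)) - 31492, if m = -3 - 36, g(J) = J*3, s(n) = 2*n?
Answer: -31104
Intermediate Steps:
g(J) = 3*J
m = -39
((m*5 + g(s(3))) + (25 + 9*60)) - 31492 = ((-39*5 + 3*(2*3)) + (25 + 9*60)) - 31492 = ((-195 + 3*6) + (25 + 540)) - 31492 = ((-195 + 18) + 565) - 31492 = (-177 + 565) - 31492 = 388 - 31492 = -31104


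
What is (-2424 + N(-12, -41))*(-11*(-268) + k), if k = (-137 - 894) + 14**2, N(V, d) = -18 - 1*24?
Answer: -5210658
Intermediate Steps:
N(V, d) = -42 (N(V, d) = -18 - 24 = -42)
k = -835 (k = -1031 + 196 = -835)
(-2424 + N(-12, -41))*(-11*(-268) + k) = (-2424 - 42)*(-11*(-268) - 835) = -2466*(2948 - 835) = -2466*2113 = -5210658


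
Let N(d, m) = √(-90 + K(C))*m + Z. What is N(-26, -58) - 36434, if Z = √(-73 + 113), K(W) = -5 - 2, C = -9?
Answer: -36434 + 2*√10 - 58*I*√97 ≈ -36428.0 - 571.23*I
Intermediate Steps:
K(W) = -7
Z = 2*√10 (Z = √40 = 2*√10 ≈ 6.3246)
N(d, m) = 2*√10 + I*m*√97 (N(d, m) = √(-90 - 7)*m + 2*√10 = √(-97)*m + 2*√10 = (I*√97)*m + 2*√10 = I*m*√97 + 2*√10 = 2*√10 + I*m*√97)
N(-26, -58) - 36434 = (2*√10 + I*(-58)*√97) - 36434 = (2*√10 - 58*I*√97) - 36434 = -36434 + 2*√10 - 58*I*√97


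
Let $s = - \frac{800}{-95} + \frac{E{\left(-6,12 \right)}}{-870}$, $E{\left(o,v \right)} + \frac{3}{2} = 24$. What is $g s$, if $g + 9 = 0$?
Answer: $- \frac{166527}{2204} \approx -75.557$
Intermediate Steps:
$g = -9$ ($g = -9 + 0 = -9$)
$E{\left(o,v \right)} = \frac{45}{2}$ ($E{\left(o,v \right)} = - \frac{3}{2} + 24 = \frac{45}{2}$)
$s = \frac{18503}{2204}$ ($s = - \frac{800}{-95} + \frac{45}{2 \left(-870\right)} = \left(-800\right) \left(- \frac{1}{95}\right) + \frac{45}{2} \left(- \frac{1}{870}\right) = \frac{160}{19} - \frac{3}{116} = \frac{18503}{2204} \approx 8.3952$)
$g s = \left(-9\right) \frac{18503}{2204} = - \frac{166527}{2204}$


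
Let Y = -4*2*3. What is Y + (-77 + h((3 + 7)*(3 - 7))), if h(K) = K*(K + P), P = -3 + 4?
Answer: 1459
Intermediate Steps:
P = 1
h(K) = K*(1 + K) (h(K) = K*(K + 1) = K*(1 + K))
Y = -24 (Y = -8*3 = -24)
Y + (-77 + h((3 + 7)*(3 - 7))) = -24 + (-77 + ((3 + 7)*(3 - 7))*(1 + (3 + 7)*(3 - 7))) = -24 + (-77 + (10*(-4))*(1 + 10*(-4))) = -24 + (-77 - 40*(1 - 40)) = -24 + (-77 - 40*(-39)) = -24 + (-77 + 1560) = -24 + 1483 = 1459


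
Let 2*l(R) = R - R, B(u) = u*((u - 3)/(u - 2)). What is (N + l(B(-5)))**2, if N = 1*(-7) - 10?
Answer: 289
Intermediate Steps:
B(u) = u*(-3 + u)/(-2 + u) (B(u) = u*((-3 + u)/(-2 + u)) = u*(-3 + u)/(-2 + u))
l(R) = 0 (l(R) = (R - R)/2 = (1/2)*0 = 0)
N = -17 (N = -7 - 10 = -17)
(N + l(B(-5)))**2 = (-17 + 0)**2 = (-17)**2 = 289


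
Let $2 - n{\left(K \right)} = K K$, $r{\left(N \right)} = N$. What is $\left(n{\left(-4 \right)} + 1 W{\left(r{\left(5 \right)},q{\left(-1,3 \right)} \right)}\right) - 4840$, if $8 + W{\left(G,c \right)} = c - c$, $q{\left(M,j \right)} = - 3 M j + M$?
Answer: $-4862$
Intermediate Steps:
$n{\left(K \right)} = 2 - K^{2}$ ($n{\left(K \right)} = 2 - K K = 2 - K^{2}$)
$q{\left(M,j \right)} = M - 3 M j$ ($q{\left(M,j \right)} = - 3 M j + M = M - 3 M j$)
$W{\left(G,c \right)} = -8$ ($W{\left(G,c \right)} = -8 + \left(c - c\right) = -8 + 0 = -8$)
$\left(n{\left(-4 \right)} + 1 W{\left(r{\left(5 \right)},q{\left(-1,3 \right)} \right)}\right) - 4840 = \left(\left(2 - \left(-4\right)^{2}\right) + 1 \left(-8\right)\right) - 4840 = \left(\left(2 - 16\right) - 8\right) - 4840 = \left(-14 - 8\right) - 4840 = -22 - 4840 = -4862$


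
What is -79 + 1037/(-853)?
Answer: -68424/853 ≈ -80.216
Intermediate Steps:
-79 + 1037/(-853) = -79 - 1/853*1037 = -79 - 1037/853 = -68424/853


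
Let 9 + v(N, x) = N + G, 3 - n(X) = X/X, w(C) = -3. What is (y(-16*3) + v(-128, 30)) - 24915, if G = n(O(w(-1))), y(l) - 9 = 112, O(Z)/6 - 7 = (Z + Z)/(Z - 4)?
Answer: -24929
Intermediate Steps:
O(Z) = 42 + 12*Z/(-4 + Z) (O(Z) = 42 + 6*((Z + Z)/(Z - 4)) = 42 + 6*((2*Z)/(-4 + Z)) = 42 + 6*(2*Z/(-4 + Z)) = 42 + 12*Z/(-4 + Z))
y(l) = 121 (y(l) = 9 + 112 = 121)
n(X) = 2 (n(X) = 3 - X/X = 3 - 1*1 = 3 - 1 = 2)
G = 2
v(N, x) = -7 + N (v(N, x) = -9 + (N + 2) = -9 + (2 + N) = -7 + N)
(y(-16*3) + v(-128, 30)) - 24915 = (121 + (-7 - 128)) - 24915 = (121 - 135) - 24915 = -14 - 24915 = -24929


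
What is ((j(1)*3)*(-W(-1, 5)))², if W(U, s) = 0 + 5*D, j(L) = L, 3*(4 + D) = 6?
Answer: 900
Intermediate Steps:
D = -2 (D = -4 + (⅓)*6 = -4 + 2 = -2)
W(U, s) = -10 (W(U, s) = 0 + 5*(-2) = 0 - 10 = -10)
((j(1)*3)*(-W(-1, 5)))² = ((1*3)*(-1*(-10)))² = (3*10)² = 30² = 900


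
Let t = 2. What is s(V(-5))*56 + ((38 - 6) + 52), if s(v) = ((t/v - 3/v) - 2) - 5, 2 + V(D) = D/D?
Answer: -252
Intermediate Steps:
V(D) = -1 (V(D) = -2 + D/D = -2 + 1 = -1)
s(v) = -7 - 1/v (s(v) = ((2/v - 3/v) - 2) - 5 = (-1/v - 2) - 5 = (-2 - 1/v) - 5 = -7 - 1/v)
s(V(-5))*56 + ((38 - 6) + 52) = (-7 - 1/(-1))*56 + ((38 - 6) + 52) = (-7 - 1*(-1))*56 + (32 + 52) = (-7 + 1)*56 + 84 = -6*56 + 84 = -336 + 84 = -252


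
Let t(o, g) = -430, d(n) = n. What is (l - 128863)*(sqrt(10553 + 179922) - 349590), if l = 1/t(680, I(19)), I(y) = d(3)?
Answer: 45049216983 - 55411091*sqrt(7619)/86 ≈ 4.4993e+10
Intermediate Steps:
I(y) = 3
l = -1/430 (l = 1/(-430) = -1/430 ≈ -0.0023256)
(l - 128863)*(sqrt(10553 + 179922) - 349590) = (-1/430 - 128863)*(sqrt(10553 + 179922) - 349590) = -55411091*(sqrt(190475) - 349590)/430 = -55411091*(5*sqrt(7619) - 349590)/430 = -55411091*(-349590 + 5*sqrt(7619))/430 = 45049216983 - 55411091*sqrt(7619)/86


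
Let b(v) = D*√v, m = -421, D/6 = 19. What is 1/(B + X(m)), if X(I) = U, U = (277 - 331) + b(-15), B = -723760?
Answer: -361907/261953450768 - 57*I*√15/261953450768 ≈ -1.3816e-6 - 8.4275e-10*I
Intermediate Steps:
D = 114 (D = 6*19 = 114)
b(v) = 114*√v
U = -54 + 114*I*√15 (U = (277 - 331) + 114*√(-15) = -54 + 114*(I*√15) = -54 + 114*I*√15 ≈ -54.0 + 441.52*I)
X(I) = -54 + 114*I*√15
1/(B + X(m)) = 1/(-723760 + (-54 + 114*I*√15)) = 1/(-723814 + 114*I*√15)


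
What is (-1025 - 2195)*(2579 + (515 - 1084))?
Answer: -6472200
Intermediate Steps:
(-1025 - 2195)*(2579 + (515 - 1084)) = -3220*(2579 - 569) = -3220*2010 = -6472200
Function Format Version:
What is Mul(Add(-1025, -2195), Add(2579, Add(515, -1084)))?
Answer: -6472200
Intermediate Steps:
Mul(Add(-1025, -2195), Add(2579, Add(515, -1084))) = Mul(-3220, Add(2579, -569)) = Mul(-3220, 2010) = -6472200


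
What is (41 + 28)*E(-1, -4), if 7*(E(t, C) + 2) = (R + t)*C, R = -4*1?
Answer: 414/7 ≈ 59.143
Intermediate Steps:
R = -4
E(t, C) = -2 + C*(-4 + t)/7 (E(t, C) = -2 + ((-4 + t)*C)/7 = -2 + (C*(-4 + t))/7 = -2 + C*(-4 + t)/7)
(41 + 28)*E(-1, -4) = (41 + 28)*(-2 - 4/7*(-4) + (⅐)*(-4)*(-1)) = 69*(-2 + 16/7 + 4/7) = 69*(6/7) = 414/7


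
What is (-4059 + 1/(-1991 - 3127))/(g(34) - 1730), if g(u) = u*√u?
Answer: 17969477995/7558252164 + 353157371*√34/7558252164 ≈ 2.6499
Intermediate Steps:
g(u) = u^(3/2)
(-4059 + 1/(-1991 - 3127))/(g(34) - 1730) = (-4059 + 1/(-1991 - 3127))/(34^(3/2) - 1730) = (-4059 + 1/(-5118))/(34*√34 - 1730) = (-4059 - 1/5118)/(-1730 + 34*√34) = -20773963/(5118*(-1730 + 34*√34))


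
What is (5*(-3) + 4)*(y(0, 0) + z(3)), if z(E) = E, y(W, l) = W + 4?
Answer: -77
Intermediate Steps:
y(W, l) = 4 + W
(5*(-3) + 4)*(y(0, 0) + z(3)) = (5*(-3) + 4)*((4 + 0) + 3) = (-15 + 4)*(4 + 3) = -11*7 = -77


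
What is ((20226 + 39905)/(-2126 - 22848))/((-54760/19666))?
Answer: 591268123/683788120 ≈ 0.86469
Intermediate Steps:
((20226 + 39905)/(-2126 - 22848))/((-54760/19666)) = (60131/(-24974))/((-54760*1/19666)) = (60131*(-1/24974))/(-27380/9833) = -60131/24974*(-9833/27380) = 591268123/683788120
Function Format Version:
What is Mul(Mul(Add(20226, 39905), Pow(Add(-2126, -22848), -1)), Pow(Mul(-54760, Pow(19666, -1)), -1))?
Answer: Rational(591268123, 683788120) ≈ 0.86469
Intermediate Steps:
Mul(Mul(Add(20226, 39905), Pow(Add(-2126, -22848), -1)), Pow(Mul(-54760, Pow(19666, -1)), -1)) = Mul(Mul(60131, Pow(-24974, -1)), Pow(Mul(-54760, Rational(1, 19666)), -1)) = Mul(Mul(60131, Rational(-1, 24974)), Pow(Rational(-27380, 9833), -1)) = Mul(Rational(-60131, 24974), Rational(-9833, 27380)) = Rational(591268123, 683788120)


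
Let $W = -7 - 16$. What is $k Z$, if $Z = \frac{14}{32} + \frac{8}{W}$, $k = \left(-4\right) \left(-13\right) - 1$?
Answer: $\frac{1683}{368} \approx 4.5734$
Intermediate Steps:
$W = -23$ ($W = -7 - 16 = -23$)
$k = 51$ ($k = 52 - 1 = 51$)
$Z = \frac{33}{368}$ ($Z = \frac{14}{32} + \frac{8}{-23} = 14 \cdot \frac{1}{32} + 8 \left(- \frac{1}{23}\right) = \frac{7}{16} - \frac{8}{23} = \frac{33}{368} \approx 0.089674$)
$k Z = 51 \cdot \frac{33}{368} = \frac{1683}{368}$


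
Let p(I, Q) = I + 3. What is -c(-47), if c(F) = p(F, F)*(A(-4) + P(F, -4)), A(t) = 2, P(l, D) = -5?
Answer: -132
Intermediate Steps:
p(I, Q) = 3 + I
c(F) = -9 - 3*F (c(F) = (3 + F)*(2 - 5) = (3 + F)*(-3) = -9 - 3*F)
-c(-47) = -(-9 - 3*(-47)) = -(-9 + 141) = -1*132 = -132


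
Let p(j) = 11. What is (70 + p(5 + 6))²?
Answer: 6561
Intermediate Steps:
(70 + p(5 + 6))² = (70 + 11)² = 81² = 6561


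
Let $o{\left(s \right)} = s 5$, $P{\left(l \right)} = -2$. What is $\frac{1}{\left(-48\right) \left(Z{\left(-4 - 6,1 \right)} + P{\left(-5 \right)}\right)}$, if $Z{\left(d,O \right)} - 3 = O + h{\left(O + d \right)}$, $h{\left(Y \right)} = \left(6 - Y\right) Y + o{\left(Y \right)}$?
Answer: $\frac{1}{8544} \approx 0.00011704$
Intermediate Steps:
$o{\left(s \right)} = 5 s$
$h{\left(Y \right)} = 5 Y + Y \left(6 - Y\right)$ ($h{\left(Y \right)} = \left(6 - Y\right) Y + 5 Y = Y \left(6 - Y\right) + 5 Y = 5 Y + Y \left(6 - Y\right)$)
$Z{\left(d,O \right)} = 3 + O + \left(O + d\right) \left(11 - O - d\right)$ ($Z{\left(d,O \right)} = 3 + \left(O + \left(O + d\right) \left(11 - \left(O + d\right)\right)\right) = 3 + \left(O + \left(O + d\right) \left(11 - O - d\right)\right) = 3 + O + \left(O + d\right) \left(11 - O - d\right)$)
$\frac{1}{\left(-48\right) \left(Z{\left(-4 - 6,1 \right)} + P{\left(-5 \right)}\right)} = \frac{1}{\left(-48\right) \left(\left(3 - \left(1 - 10\right)^{2} + 11 \left(-4 - 6\right) + 12 \cdot 1\right) - 2\right)} = \frac{1}{\left(-48\right) \left(\left(3 - \left(1 - 10\right)^{2} + 11 \left(-4 - 6\right) + 12\right) - 2\right)} = \frac{1}{\left(-48\right) \left(\left(3 - \left(1 - 10\right)^{2} + 11 \left(-10\right) + 12\right) - 2\right)} = \frac{1}{\left(-48\right) \left(\left(3 - \left(-9\right)^{2} - 110 + 12\right) - 2\right)} = \frac{1}{\left(-48\right) \left(\left(3 - 81 - 110 + 12\right) - 2\right)} = \frac{1}{\left(-48\right) \left(-176 - 2\right)} = \frac{1}{\left(-48\right) \left(-178\right)} = \frac{1}{8544}$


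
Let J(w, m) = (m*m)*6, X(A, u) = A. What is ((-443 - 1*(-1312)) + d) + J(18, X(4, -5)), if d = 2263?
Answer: 3228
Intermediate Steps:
J(w, m) = 6*m**2 (J(w, m) = m**2*6 = 6*m**2)
((-443 - 1*(-1312)) + d) + J(18, X(4, -5)) = ((-443 - 1*(-1312)) + 2263) + 6*4**2 = ((-443 + 1312) + 2263) + 6*16 = (869 + 2263) + 96 = 3132 + 96 = 3228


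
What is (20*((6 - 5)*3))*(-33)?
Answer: -1980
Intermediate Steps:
(20*((6 - 5)*3))*(-33) = (20*(1*3))*(-33) = (20*3)*(-33) = 60*(-33) = -1980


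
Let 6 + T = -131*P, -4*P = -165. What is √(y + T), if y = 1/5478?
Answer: I*√162338390841/5478 ≈ 73.551*I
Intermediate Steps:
P = 165/4 (P = -¼*(-165) = 165/4 ≈ 41.250)
T = -21639/4 (T = -6 - 131*165/4 = -6 - 21615/4 = -21639/4 ≈ -5409.8)
y = 1/5478 ≈ 0.00018255
√(y + T) = √(1/5478 - 21639/4) = √(-59269219/10956) = I*√162338390841/5478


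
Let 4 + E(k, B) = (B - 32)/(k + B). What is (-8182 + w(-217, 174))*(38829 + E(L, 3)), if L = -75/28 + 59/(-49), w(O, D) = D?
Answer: -53833051272/173 ≈ -3.1117e+8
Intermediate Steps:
L = -761/196 (L = -75*1/28 + 59*(-1/49) = -75/28 - 59/49 = -761/196 ≈ -3.8827)
E(k, B) = -4 + (-32 + B)/(B + k) (E(k, B) = -4 + (B - 32)/(k + B) = -4 + (-32 + B)/(B + k))
(-8182 + w(-217, 174))*(38829 + E(L, 3)) = (-8182 + 174)*(38829 + (-32 - 4*(-761/196) - 3*3)/(3 - 761/196)) = -8008*(38829 + (-32 + 761/49 - 9)/(-173/196)) = -8008*(38829 - 196/173*(-1248/49)) = -8008*(38829 + 4992/173) = -8008*6722409/173 = -53833051272/173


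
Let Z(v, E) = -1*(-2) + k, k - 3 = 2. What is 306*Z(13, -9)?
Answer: 2142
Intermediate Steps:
k = 5 (k = 3 + 2 = 5)
Z(v, E) = 7 (Z(v, E) = -1*(-2) + 5 = 2 + 5 = 7)
306*Z(13, -9) = 306*7 = 2142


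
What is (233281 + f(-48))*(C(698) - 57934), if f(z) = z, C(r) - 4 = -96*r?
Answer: -29139664554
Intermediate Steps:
C(r) = 4 - 96*r
(233281 + f(-48))*(C(698) - 57934) = (233281 - 48)*((4 - 96*698) - 57934) = 233233*((4 - 67008) - 57934) = 233233*(-67004 - 57934) = 233233*(-124938) = -29139664554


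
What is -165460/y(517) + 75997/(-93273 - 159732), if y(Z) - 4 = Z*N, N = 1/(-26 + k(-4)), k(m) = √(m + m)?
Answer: 49795979877099/4798577165 - 171085640*I*√2/170697 ≈ 10377.0 - 1417.4*I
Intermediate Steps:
k(m) = √2*√m (k(m) = √(2*m) = √2*√m)
N = 1/(-26 + 2*I*√2) (N = 1/(-26 + √2*√(-4)) = 1/(-26 + √2*(2*I)) = 1/(-26 + 2*I*√2) ≈ -0.038012 - 0.0041351*I)
y(Z) = 4 + Z*(-13/342 - I*√2/342)
-165460/y(517) + 75997/(-93273 - 159732) = -165460/(4 - 13/342*517 - 1/342*I*517*√2) + 75997/(-93273 - 159732) = -165460/(4 - 6721/342 - 517*I*√2/342) + 75997/(-253005) = -165460/(-5353/342 - 517*I*√2/342) + 75997*(-1/253005) = -165460/(-5353/342 - 517*I*√2/342) - 75997/253005 = -75997/253005 - 165460/(-5353/342 - 517*I*√2/342)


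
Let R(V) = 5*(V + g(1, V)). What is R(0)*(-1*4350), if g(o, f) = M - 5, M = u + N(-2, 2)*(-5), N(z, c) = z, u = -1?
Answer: -87000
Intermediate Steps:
M = 9 (M = -1 - 2*(-5) = -1 + 10 = 9)
g(o, f) = 4 (g(o, f) = 9 - 5 = 4)
R(V) = 20 + 5*V (R(V) = 5*(V + 4) = 5*(4 + V) = 20 + 5*V)
R(0)*(-1*4350) = (20 + 5*0)*(-1*4350) = (20 + 0)*(-4350) = 20*(-4350) = -87000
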